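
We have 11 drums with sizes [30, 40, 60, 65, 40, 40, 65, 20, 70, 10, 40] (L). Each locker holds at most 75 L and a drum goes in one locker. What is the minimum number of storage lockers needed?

Total = 70 + 65 + 65 + 60 + 40 + 40 + 40 + 40 + 30 + 20 + 10 = 480 L.
Lower bound: ⌈480/75⌉ = 7 storage lockers.
Also, 8 drums each exceed 75/2 L, and no two of those can share a locker, so at least 8 storage lockers are needed.
A packing using 8 storage lockers:
  locker 1: 70 = 70
  locker 2: 65 + 10 = 75
  locker 3: 65 = 65
  locker 4: 60 = 60
  locker 5: 40 + 30 = 70
  locker 6: 40 + 20 = 60
  locker 7: 40 = 40
  locker 8: 40 = 40
This matches the lower bound, so 8 is optimal.

8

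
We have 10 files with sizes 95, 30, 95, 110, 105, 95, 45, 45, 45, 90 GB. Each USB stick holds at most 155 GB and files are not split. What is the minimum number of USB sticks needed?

Total = 110 + 105 + 95 + 95 + 95 + 90 + 45 + 45 + 45 + 30 = 755 GB.
Lower bound: ⌈755/155⌉ = 5 USB sticks.
Also, 6 files each exceed 155/2 GB, and no two of those can share a USB stick, so at least 6 USB sticks are needed.
A packing using 6 USB sticks:
  USB stick 1: 110 + 45 = 155
  USB stick 2: 105 + 45 = 150
  USB stick 3: 95 + 45 = 140
  USB stick 4: 95 + 30 = 125
  USB stick 5: 95 = 95
  USB stick 6: 90 = 90
This matches the lower bound, so 6 is optimal.

6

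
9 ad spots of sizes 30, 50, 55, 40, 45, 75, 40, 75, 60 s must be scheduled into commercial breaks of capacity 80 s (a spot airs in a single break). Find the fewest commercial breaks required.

7

Total = 75 + 75 + 60 + 55 + 50 + 45 + 40 + 40 + 30 = 470 s.
Lower bound: ⌈470/80⌉ = 6 commercial breaks.
A packing using 7 commercial breaks:
  break 1: 75 = 75
  break 2: 75 = 75
  break 3: 60 = 60
  break 4: 55 = 55
  break 5: 50 + 30 = 80
  break 6: 45 = 45
  break 7: 40 + 40 = 80
No arrangement into 6 commercial breaks stays within capacity, so 7 is optimal.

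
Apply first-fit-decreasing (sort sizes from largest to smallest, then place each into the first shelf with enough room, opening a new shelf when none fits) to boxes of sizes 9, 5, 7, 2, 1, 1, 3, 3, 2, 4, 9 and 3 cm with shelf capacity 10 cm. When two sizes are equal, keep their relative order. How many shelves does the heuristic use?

5

Sorted descending: 9, 9, 7, 5, 4, 3, 3, 3, 2, 2, 1, 1.
  9 → shelf 1 (new)  [load 9/10]
  9 → shelf 2 (new)  [load 9/10]
  7 → shelf 3 (new)  [load 7/10]
  5 → shelf 4 (new)  [load 5/10]
  4 → shelf 4  [load 9/10]
  3 → shelf 3  [load 10/10]
  3 → shelf 5 (new)  [load 3/10]
  3 → shelf 5  [load 6/10]
  2 → shelf 5  [load 8/10]
  2 → shelf 5  [load 10/10]
  1 → shelf 1  [load 10/10]
  1 → shelf 2  [load 10/10]
5 shelves opened.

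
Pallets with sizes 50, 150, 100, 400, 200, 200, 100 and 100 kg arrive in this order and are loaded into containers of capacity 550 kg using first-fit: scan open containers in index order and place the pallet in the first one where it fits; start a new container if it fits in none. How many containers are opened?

  50 → container 1 (new)  [load 50/550]
  150 → container 1  [load 200/550]
  100 → container 1  [load 300/550]
  400 → container 2 (new)  [load 400/550]
  200 → container 1  [load 500/550]
  200 → container 3 (new)  [load 200/550]
  100 → container 2  [load 500/550]
  100 → container 3  [load 300/550]
3 containers opened.

3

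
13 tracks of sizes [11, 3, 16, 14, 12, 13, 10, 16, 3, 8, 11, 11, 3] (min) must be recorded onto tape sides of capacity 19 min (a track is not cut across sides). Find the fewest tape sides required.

Total = 16 + 16 + 14 + 13 + 12 + 11 + 11 + 11 + 10 + 8 + 3 + 3 + 3 = 131 min.
Lower bound: ⌈131/19⌉ = 7 tape sides.
Also, 9 tracks each exceed 19/2 min, and no two of those can share a side, so at least 9 tape sides are needed.
A packing using 9 tape sides:
  side 1: 16 + 3 = 19
  side 2: 16 + 3 = 19
  side 3: 14 + 3 = 17
  side 4: 13 = 13
  side 5: 12 = 12
  side 6: 11 + 8 = 19
  side 7: 11 = 11
  side 8: 11 = 11
  side 9: 10 = 10
This matches the lower bound, so 9 is optimal.

9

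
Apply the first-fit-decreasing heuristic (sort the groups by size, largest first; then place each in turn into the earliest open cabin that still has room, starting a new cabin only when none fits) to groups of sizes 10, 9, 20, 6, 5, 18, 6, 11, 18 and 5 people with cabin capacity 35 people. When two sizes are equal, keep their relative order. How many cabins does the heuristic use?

4

Sorted descending: 20, 18, 18, 11, 10, 9, 6, 6, 5, 5.
  20 → cabin 1 (new)  [load 20/35]
  18 → cabin 2 (new)  [load 18/35]
  18 → cabin 3 (new)  [load 18/35]
  11 → cabin 1  [load 31/35]
  10 → cabin 2  [load 28/35]
  9 → cabin 3  [load 27/35]
  6 → cabin 2  [load 34/35]
  6 → cabin 3  [load 33/35]
  5 → cabin 4 (new)  [load 5/35]
  5 → cabin 4  [load 10/35]
4 cabins opened.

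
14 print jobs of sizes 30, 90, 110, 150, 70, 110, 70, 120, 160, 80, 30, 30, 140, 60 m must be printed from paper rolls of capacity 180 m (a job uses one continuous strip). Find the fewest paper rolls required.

Total = 160 + 150 + 140 + 120 + 110 + 110 + 90 + 80 + 70 + 70 + 60 + 30 + 30 + 30 = 1250 m.
Lower bound: ⌈1250/180⌉ = 7 paper rolls.
A packing using 8 paper rolls:
  roll 1: 160 = 160
  roll 2: 150 + 30 = 180
  roll 3: 140 + 30 = 170
  roll 4: 120 + 60 = 180
  roll 5: 110 + 70 = 180
  roll 6: 110 + 70 = 180
  roll 7: 90 + 80 = 170
  roll 8: 30 = 30
No arrangement into 7 paper rolls stays within capacity, so 8 is optimal.

8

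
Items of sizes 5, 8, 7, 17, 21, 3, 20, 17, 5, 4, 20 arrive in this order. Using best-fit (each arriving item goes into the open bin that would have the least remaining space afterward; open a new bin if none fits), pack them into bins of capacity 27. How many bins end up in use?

  5 → bin 1 (new)  [load 5/27]
  8 → bin 1  [load 13/27]
  7 → bin 1  [load 20/27]
  17 → bin 2 (new)  [load 17/27]
  21 → bin 3 (new)  [load 21/27]
  3 → bin 3  [load 24/27]
  20 → bin 4 (new)  [load 20/27]
  17 → bin 5 (new)  [load 17/27]
  5 → bin 1  [load 25/27]
  4 → bin 4  [load 24/27]
  20 → bin 6 (new)  [load 20/27]
6 bins opened.

6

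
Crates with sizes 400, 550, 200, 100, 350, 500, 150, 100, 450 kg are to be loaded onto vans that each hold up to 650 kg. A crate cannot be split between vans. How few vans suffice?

Total = 550 + 500 + 450 + 400 + 350 + 200 + 150 + 100 + 100 = 2800 kg.
Lower bound: ⌈2800/650⌉ = 5 vans.
A packing using 5 vans:
  van 1: 550 + 100 = 650
  van 2: 500 + 150 = 650
  van 3: 450 + 200 = 650
  van 4: 400 + 100 = 500
  van 5: 350 = 350
This matches the lower bound, so 5 is optimal.

5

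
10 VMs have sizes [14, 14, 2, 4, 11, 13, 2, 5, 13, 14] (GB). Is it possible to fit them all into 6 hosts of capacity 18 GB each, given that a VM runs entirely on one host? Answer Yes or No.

Yes

A valid assignment using 6 hosts:
  host 1: 14 + 4 = 18
  host 2: 14 + 2 + 2 = 18
  host 3: 14 = 14
  host 4: 13 + 5 = 18
  host 5: 13 = 13
  host 6: 11 = 11
Every load is within 18 GB, so 6 hosts suffice.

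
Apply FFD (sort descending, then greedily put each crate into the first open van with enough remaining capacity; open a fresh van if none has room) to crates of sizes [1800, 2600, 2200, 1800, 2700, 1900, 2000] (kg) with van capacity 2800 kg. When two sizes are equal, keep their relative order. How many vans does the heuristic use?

Sorted descending: 2700, 2600, 2200, 2000, 1900, 1800, 1800.
  2700 → van 1 (new)  [load 2700/2800]
  2600 → van 2 (new)  [load 2600/2800]
  2200 → van 3 (new)  [load 2200/2800]
  2000 → van 4 (new)  [load 2000/2800]
  1900 → van 5 (new)  [load 1900/2800]
  1800 → van 6 (new)  [load 1800/2800]
  1800 → van 7 (new)  [load 1800/2800]
7 vans opened.

7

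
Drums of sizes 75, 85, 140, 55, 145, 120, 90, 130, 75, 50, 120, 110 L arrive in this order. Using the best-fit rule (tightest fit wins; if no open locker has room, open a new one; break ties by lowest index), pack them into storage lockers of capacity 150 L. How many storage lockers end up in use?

  75 → locker 1 (new)  [load 75/150]
  85 → locker 2 (new)  [load 85/150]
  140 → locker 3 (new)  [load 140/150]
  55 → locker 2  [load 140/150]
  145 → locker 4 (new)  [load 145/150]
  120 → locker 5 (new)  [load 120/150]
  90 → locker 6 (new)  [load 90/150]
  130 → locker 7 (new)  [load 130/150]
  75 → locker 1  [load 150/150]
  50 → locker 6  [load 140/150]
  120 → locker 8 (new)  [load 120/150]
  110 → locker 9 (new)  [load 110/150]
9 storage lockers opened.

9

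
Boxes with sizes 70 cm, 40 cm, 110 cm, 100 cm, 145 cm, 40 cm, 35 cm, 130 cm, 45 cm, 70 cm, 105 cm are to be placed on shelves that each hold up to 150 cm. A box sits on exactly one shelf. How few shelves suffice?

Total = 145 + 130 + 110 + 105 + 100 + 70 + 70 + 45 + 40 + 40 + 35 = 890 cm.
Lower bound: ⌈890/150⌉ = 6 shelves.
A packing using 7 shelves:
  shelf 1: 145 = 145
  shelf 2: 130 = 130
  shelf 3: 110 + 40 = 150
  shelf 4: 105 + 45 = 150
  shelf 5: 100 + 40 = 140
  shelf 6: 70 + 70 = 140
  shelf 7: 35 = 35
No arrangement into 6 shelves stays within capacity, so 7 is optimal.

7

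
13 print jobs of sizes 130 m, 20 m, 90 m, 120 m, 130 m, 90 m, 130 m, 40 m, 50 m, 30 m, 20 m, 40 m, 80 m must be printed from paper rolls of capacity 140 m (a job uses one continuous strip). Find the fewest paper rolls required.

Total = 130 + 130 + 130 + 120 + 90 + 90 + 80 + 50 + 40 + 40 + 30 + 20 + 20 = 970 m.
Lower bound: ⌈970/140⌉ = 7 paper rolls.
A packing using 8 paper rolls:
  roll 1: 130 = 130
  roll 2: 130 = 130
  roll 3: 130 = 130
  roll 4: 120 + 20 = 140
  roll 5: 90 + 50 = 140
  roll 6: 90 + 40 = 130
  roll 7: 80 + 40 + 20 = 140
  roll 8: 30 = 30
No arrangement into 7 paper rolls stays within capacity, so 8 is optimal.

8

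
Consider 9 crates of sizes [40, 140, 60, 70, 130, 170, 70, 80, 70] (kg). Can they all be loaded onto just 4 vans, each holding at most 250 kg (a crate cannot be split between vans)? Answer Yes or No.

Yes

A valid assignment using 4 vans:
  van 1: 170 + 80 = 250
  van 2: 140 + 70 + 40 = 250
  van 3: 130 + 70 = 200
  van 4: 70 + 60 = 130
Every load is within 250 kg, so 4 vans suffice.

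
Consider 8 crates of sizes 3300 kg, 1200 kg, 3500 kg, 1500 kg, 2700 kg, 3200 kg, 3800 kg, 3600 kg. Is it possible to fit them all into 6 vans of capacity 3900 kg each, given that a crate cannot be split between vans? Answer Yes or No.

Total = 22800 kg; ⌈22800/3900⌉ = 6.
The bound of 6 does not rule out 6, but exhaustive search shows no assignment into 6 vans of capacity 3900 kg exists — the minimum is 7.

No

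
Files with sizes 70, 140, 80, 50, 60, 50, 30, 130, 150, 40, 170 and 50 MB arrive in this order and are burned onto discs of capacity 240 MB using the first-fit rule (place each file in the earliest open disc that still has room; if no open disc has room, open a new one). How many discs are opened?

  70 → disc 1 (new)  [load 70/240]
  140 → disc 1  [load 210/240]
  80 → disc 2 (new)  [load 80/240]
  50 → disc 2  [load 130/240]
  60 → disc 2  [load 190/240]
  50 → disc 2  [load 240/240]
  30 → disc 1  [load 240/240]
  130 → disc 3 (new)  [load 130/240]
  150 → disc 4 (new)  [load 150/240]
  40 → disc 3  [load 170/240]
  170 → disc 5 (new)  [load 170/240]
  50 → disc 3  [load 220/240]
5 discs opened.

5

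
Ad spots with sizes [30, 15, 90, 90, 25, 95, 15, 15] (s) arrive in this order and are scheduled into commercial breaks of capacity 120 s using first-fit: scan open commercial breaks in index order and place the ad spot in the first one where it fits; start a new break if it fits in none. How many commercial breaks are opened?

  30 → break 1 (new)  [load 30/120]
  15 → break 1  [load 45/120]
  90 → break 2 (new)  [load 90/120]
  90 → break 3 (new)  [load 90/120]
  25 → break 1  [load 70/120]
  95 → break 4 (new)  [load 95/120]
  15 → break 1  [load 85/120]
  15 → break 1  [load 100/120]
4 commercial breaks opened.

4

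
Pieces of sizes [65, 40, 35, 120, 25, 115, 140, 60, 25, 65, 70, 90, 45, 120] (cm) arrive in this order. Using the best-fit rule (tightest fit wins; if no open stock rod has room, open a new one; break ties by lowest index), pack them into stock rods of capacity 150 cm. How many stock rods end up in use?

8

  65 → stock rod 1 (new)  [load 65/150]
  40 → stock rod 1  [load 105/150]
  35 → stock rod 1  [load 140/150]
  120 → stock rod 2 (new)  [load 120/150]
  25 → stock rod 2  [load 145/150]
  115 → stock rod 3 (new)  [load 115/150]
  140 → stock rod 4 (new)  [load 140/150]
  60 → stock rod 5 (new)  [load 60/150]
  25 → stock rod 3  [load 140/150]
  65 → stock rod 5  [load 125/150]
  70 → stock rod 6 (new)  [load 70/150]
  90 → stock rod 7 (new)  [load 90/150]
  45 → stock rod 7  [load 135/150]
  120 → stock rod 8 (new)  [load 120/150]
8 stock rods opened.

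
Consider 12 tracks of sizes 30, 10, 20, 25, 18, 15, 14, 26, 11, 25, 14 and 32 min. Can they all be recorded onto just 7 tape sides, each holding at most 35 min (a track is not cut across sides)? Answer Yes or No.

No

Total = 240 min; ⌈240/35⌉ = 7.
The bound of 7 does not rule out 7, but exhaustive search shows no assignment into 7 tape sides of capacity 35 min exists — the minimum is 8.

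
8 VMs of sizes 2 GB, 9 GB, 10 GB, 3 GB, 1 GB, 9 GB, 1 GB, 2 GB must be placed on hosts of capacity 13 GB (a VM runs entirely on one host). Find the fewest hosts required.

3

Total = 10 + 9 + 9 + 3 + 2 + 2 + 1 + 1 = 37 GB.
Lower bound: ⌈37/13⌉ = 3 hosts.
A packing using 3 hosts:
  host 1: 10 + 3 = 13
  host 2: 9 + 2 + 2 = 13
  host 3: 9 + 1 + 1 = 11
This matches the lower bound, so 3 is optimal.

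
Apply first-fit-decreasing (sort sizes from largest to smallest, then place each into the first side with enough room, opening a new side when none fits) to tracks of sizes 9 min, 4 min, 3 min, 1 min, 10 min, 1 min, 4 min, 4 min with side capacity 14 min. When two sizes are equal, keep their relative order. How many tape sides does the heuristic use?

Sorted descending: 10, 9, 4, 4, 4, 3, 1, 1.
  10 → side 1 (new)  [load 10/14]
  9 → side 2 (new)  [load 9/14]
  4 → side 1  [load 14/14]
  4 → side 2  [load 13/14]
  4 → side 3 (new)  [load 4/14]
  3 → side 3  [load 7/14]
  1 → side 2  [load 14/14]
  1 → side 3  [load 8/14]
3 tape sides opened.

3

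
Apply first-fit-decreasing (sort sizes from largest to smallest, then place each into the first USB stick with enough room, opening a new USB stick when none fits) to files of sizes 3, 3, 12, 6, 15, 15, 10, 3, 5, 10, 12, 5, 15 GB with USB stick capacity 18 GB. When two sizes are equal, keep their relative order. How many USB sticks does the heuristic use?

Sorted descending: 15, 15, 15, 12, 12, 10, 10, 6, 5, 5, 3, 3, 3.
  15 → USB stick 1 (new)  [load 15/18]
  15 → USB stick 2 (new)  [load 15/18]
  15 → USB stick 3 (new)  [load 15/18]
  12 → USB stick 4 (new)  [load 12/18]
  12 → USB stick 5 (new)  [load 12/18]
  10 → USB stick 6 (new)  [load 10/18]
  10 → USB stick 7 (new)  [load 10/18]
  6 → USB stick 4  [load 18/18]
  5 → USB stick 5  [load 17/18]
  5 → USB stick 6  [load 15/18]
  3 → USB stick 1  [load 18/18]
  3 → USB stick 2  [load 18/18]
  3 → USB stick 3  [load 18/18]
7 USB sticks opened.

7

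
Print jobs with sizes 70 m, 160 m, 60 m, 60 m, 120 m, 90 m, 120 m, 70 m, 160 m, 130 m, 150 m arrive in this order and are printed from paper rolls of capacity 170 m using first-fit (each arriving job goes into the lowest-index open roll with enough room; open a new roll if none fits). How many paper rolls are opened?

  70 → roll 1 (new)  [load 70/170]
  160 → roll 2 (new)  [load 160/170]
  60 → roll 1  [load 130/170]
  60 → roll 3 (new)  [load 60/170]
  120 → roll 4 (new)  [load 120/170]
  90 → roll 3  [load 150/170]
  120 → roll 5 (new)  [load 120/170]
  70 → roll 6 (new)  [load 70/170]
  160 → roll 7 (new)  [load 160/170]
  130 → roll 8 (new)  [load 130/170]
  150 → roll 9 (new)  [load 150/170]
9 paper rolls opened.

9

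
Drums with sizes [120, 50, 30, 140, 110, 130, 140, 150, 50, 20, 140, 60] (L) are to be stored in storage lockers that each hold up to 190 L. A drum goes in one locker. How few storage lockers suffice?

Total = 150 + 140 + 140 + 140 + 130 + 120 + 110 + 60 + 50 + 50 + 30 + 20 = 1140 L.
Lower bound: ⌈1140/190⌉ = 6 storage lockers.
Also, 7 drums each exceed 95 L, and no two of those can share a locker, so at least 7 storage lockers are needed.
A packing using 7 storage lockers:
  locker 1: 150 + 30 = 180
  locker 2: 140 + 50 = 190
  locker 3: 140 + 50 = 190
  locker 4: 140 + 20 = 160
  locker 5: 130 + 60 = 190
  locker 6: 120 = 120
  locker 7: 110 = 110
This matches the lower bound, so 7 is optimal.

7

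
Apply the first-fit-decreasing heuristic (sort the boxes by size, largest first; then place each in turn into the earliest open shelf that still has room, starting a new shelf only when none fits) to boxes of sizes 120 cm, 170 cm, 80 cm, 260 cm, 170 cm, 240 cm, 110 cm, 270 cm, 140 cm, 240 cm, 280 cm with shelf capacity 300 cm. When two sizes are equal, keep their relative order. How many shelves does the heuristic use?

Sorted descending: 280, 270, 260, 240, 240, 170, 170, 140, 120, 110, 80.
  280 → shelf 1 (new)  [load 280/300]
  270 → shelf 2 (new)  [load 270/300]
  260 → shelf 3 (new)  [load 260/300]
  240 → shelf 4 (new)  [load 240/300]
  240 → shelf 5 (new)  [load 240/300]
  170 → shelf 6 (new)  [load 170/300]
  170 → shelf 7 (new)  [load 170/300]
  140 → shelf 8 (new)  [load 140/300]
  120 → shelf 6  [load 290/300]
  110 → shelf 7  [load 280/300]
  80 → shelf 8  [load 220/300]
8 shelves opened.

8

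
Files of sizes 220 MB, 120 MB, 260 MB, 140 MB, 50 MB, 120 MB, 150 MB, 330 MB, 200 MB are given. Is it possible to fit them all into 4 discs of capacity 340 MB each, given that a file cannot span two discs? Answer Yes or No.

Total = 1590 MB; ⌈1590/340⌉ = 5.
At least 5 discs are required, but only 4 are allowed.

No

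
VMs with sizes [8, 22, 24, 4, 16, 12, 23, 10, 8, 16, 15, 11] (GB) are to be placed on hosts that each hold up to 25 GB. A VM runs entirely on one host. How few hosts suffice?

8

Total = 24 + 23 + 22 + 16 + 16 + 15 + 12 + 11 + 10 + 8 + 8 + 4 = 169 GB.
Lower bound: ⌈169/25⌉ = 7 hosts.
A packing using 8 hosts:
  host 1: 24 = 24
  host 2: 23 = 23
  host 3: 22 = 22
  host 4: 16 + 8 = 24
  host 5: 16 + 8 = 24
  host 6: 15 + 10 = 25
  host 7: 12 + 11 = 23
  host 8: 4 = 4
No arrangement into 7 hosts stays within capacity, so 8 is optimal.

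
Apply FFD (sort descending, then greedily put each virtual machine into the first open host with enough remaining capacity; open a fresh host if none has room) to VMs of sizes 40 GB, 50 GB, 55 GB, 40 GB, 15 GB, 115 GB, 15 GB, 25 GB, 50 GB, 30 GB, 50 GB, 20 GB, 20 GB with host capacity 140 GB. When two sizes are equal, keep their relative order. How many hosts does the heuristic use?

4

Sorted descending: 115, 55, 50, 50, 50, 40, 40, 30, 25, 20, 20, 15, 15.
  115 → host 1 (new)  [load 115/140]
  55 → host 2 (new)  [load 55/140]
  50 → host 2  [load 105/140]
  50 → host 3 (new)  [load 50/140]
  50 → host 3  [load 100/140]
  40 → host 3  [load 140/140]
  40 → host 4 (new)  [load 40/140]
  30 → host 2  [load 135/140]
  25 → host 1  [load 140/140]
  20 → host 4  [load 60/140]
  20 → host 4  [load 80/140]
  15 → host 4  [load 95/140]
  15 → host 4  [load 110/140]
4 hosts opened.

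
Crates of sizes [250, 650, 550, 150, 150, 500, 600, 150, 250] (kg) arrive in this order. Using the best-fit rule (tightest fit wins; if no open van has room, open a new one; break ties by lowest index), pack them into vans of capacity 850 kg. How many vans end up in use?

  250 → van 1 (new)  [load 250/850]
  650 → van 2 (new)  [load 650/850]
  550 → van 1  [load 800/850]
  150 → van 2  [load 800/850]
  150 → van 3 (new)  [load 150/850]
  500 → van 3  [load 650/850]
  600 → van 4 (new)  [load 600/850]
  150 → van 3  [load 800/850]
  250 → van 4  [load 850/850]
4 vans opened.

4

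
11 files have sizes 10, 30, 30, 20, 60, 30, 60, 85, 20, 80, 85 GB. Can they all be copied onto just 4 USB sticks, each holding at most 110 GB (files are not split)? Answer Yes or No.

Total = 510 GB; ⌈510/110⌉ = 5.
At least 5 USB sticks are required, but only 4 are allowed.

No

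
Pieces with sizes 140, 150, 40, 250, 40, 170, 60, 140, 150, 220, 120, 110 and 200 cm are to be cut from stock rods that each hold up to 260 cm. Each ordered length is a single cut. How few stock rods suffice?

Total = 250 + 220 + 200 + 170 + 150 + 150 + 140 + 140 + 120 + 110 + 60 + 40 + 40 = 1790 cm.
Lower bound: ⌈1790/260⌉ = 7 stock rods.
Also, 8 pieces each exceed 130 cm, and no two of those can share a stock rod, so at least 8 stock rods are needed.
A packing using 8 stock rods:
  stock rod 1: 250 = 250
  stock rod 2: 220 + 40 = 260
  stock rod 3: 200 + 60 = 260
  stock rod 4: 170 + 40 = 210
  stock rod 5: 150 + 110 = 260
  stock rod 6: 150 = 150
  stock rod 7: 140 + 120 = 260
  stock rod 8: 140 = 140
This matches the lower bound, so 8 is optimal.

8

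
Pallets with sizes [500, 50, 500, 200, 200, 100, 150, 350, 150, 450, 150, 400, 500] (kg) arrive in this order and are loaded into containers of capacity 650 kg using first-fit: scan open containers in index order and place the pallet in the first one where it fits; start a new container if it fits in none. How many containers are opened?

7

  500 → container 1 (new)  [load 500/650]
  50 → container 1  [load 550/650]
  500 → container 2 (new)  [load 500/650]
  200 → container 3 (new)  [load 200/650]
  200 → container 3  [load 400/650]
  100 → container 1  [load 650/650]
  150 → container 2  [load 650/650]
  350 → container 4 (new)  [load 350/650]
  150 → container 3  [load 550/650]
  450 → container 5 (new)  [load 450/650]
  150 → container 4  [load 500/650]
  400 → container 6 (new)  [load 400/650]
  500 → container 7 (new)  [load 500/650]
7 containers opened.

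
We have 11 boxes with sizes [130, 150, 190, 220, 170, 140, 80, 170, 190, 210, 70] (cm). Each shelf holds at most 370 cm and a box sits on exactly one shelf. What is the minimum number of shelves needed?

Total = 220 + 210 + 190 + 190 + 170 + 170 + 150 + 140 + 130 + 80 + 70 = 1720 cm.
Lower bound: ⌈1720/370⌉ = 5 shelves.
A packing using 5 shelves:
  shelf 1: 220 + 150 = 370
  shelf 2: 210 + 140 = 350
  shelf 3: 190 + 170 = 360
  shelf 4: 190 + 170 = 360
  shelf 5: 130 + 80 + 70 = 280
This matches the lower bound, so 5 is optimal.

5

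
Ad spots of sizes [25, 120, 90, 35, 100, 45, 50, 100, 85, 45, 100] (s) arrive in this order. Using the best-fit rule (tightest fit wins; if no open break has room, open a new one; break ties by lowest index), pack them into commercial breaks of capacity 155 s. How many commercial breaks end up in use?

  25 → break 1 (new)  [load 25/155]
  120 → break 1  [load 145/155]
  90 → break 2 (new)  [load 90/155]
  35 → break 2  [load 125/155]
  100 → break 3 (new)  [load 100/155]
  45 → break 3  [load 145/155]
  50 → break 4 (new)  [load 50/155]
  100 → break 4  [load 150/155]
  85 → break 5 (new)  [load 85/155]
  45 → break 5  [load 130/155]
  100 → break 6 (new)  [load 100/155]
6 commercial breaks opened.

6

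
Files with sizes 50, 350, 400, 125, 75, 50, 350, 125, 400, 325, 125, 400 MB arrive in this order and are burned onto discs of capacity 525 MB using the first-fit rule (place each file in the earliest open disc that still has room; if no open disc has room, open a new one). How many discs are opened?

6

  50 → disc 1 (new)  [load 50/525]
  350 → disc 1  [load 400/525]
  400 → disc 2 (new)  [load 400/525]
  125 → disc 1  [load 525/525]
  75 → disc 2  [load 475/525]
  50 → disc 2  [load 525/525]
  350 → disc 3 (new)  [load 350/525]
  125 → disc 3  [load 475/525]
  400 → disc 4 (new)  [load 400/525]
  325 → disc 5 (new)  [load 325/525]
  125 → disc 4  [load 525/525]
  400 → disc 6 (new)  [load 400/525]
6 discs opened.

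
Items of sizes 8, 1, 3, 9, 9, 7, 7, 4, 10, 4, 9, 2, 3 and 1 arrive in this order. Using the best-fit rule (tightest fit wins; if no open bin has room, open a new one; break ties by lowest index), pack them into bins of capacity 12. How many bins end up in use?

7

  8 → bin 1 (new)  [load 8/12]
  1 → bin 1  [load 9/12]
  3 → bin 1  [load 12/12]
  9 → bin 2 (new)  [load 9/12]
  9 → bin 3 (new)  [load 9/12]
  7 → bin 4 (new)  [load 7/12]
  7 → bin 5 (new)  [load 7/12]
  4 → bin 4  [load 11/12]
  10 → bin 6 (new)  [load 10/12]
  4 → bin 5  [load 11/12]
  9 → bin 7 (new)  [load 9/12]
  2 → bin 6  [load 12/12]
  3 → bin 2  [load 12/12]
  1 → bin 4  [load 12/12]
7 bins opened.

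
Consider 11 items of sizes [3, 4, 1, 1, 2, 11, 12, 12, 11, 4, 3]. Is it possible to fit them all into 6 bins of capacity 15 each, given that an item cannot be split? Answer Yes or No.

Yes

A valid assignment using 5 bins:
  bin 1: 12 + 3 = 15
  bin 2: 12 + 3 = 15
  bin 3: 11 + 4 = 15
  bin 4: 11 + 4 = 15
  bin 5: 2 + 1 + 1 = 4
That uses only 5 ≤ 6, so 6 bins are enough.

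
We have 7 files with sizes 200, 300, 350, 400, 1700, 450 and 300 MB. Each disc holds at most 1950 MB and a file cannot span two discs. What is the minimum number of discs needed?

Total = 1700 + 450 + 400 + 350 + 300 + 300 + 200 = 3700 MB.
Lower bound: ⌈3700/1950⌉ = 2 discs.
A packing using 2 discs:
  disc 1: 1700 + 200 = 1900
  disc 2: 450 + 400 + 350 + 300 + 300 = 1800
This matches the lower bound, so 2 is optimal.

2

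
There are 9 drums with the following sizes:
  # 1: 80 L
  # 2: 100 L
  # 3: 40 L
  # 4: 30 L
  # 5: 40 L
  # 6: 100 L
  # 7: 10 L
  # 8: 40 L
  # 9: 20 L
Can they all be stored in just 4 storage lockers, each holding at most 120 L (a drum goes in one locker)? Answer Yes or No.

A valid assignment using 4 storage lockers:
  locker 1: 100 + 20 = 120
  locker 2: 100 + 10 = 110
  locker 3: 80 + 40 = 120
  locker 4: 40 + 40 + 30 = 110
Every load is within 120 L, so 4 storage lockers suffice.

Yes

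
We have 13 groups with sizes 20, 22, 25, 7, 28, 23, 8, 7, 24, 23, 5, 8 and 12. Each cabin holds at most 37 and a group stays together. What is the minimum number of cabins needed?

Total = 28 + 25 + 24 + 23 + 23 + 22 + 20 + 12 + 8 + 8 + 7 + 7 + 5 = 212.
Lower bound: ⌈212/37⌉ = 6 cabins.
Also, 7 groups each exceed 37/2, and no two of those can share a cabin, so at least 7 cabins are needed.
A packing using 7 cabins:
  cabin 1: 28 + 8 = 36
  cabin 2: 25 + 12 = 37
  cabin 3: 24 + 8 + 5 = 37
  cabin 4: 23 + 7 + 7 = 37
  cabin 5: 23 = 23
  cabin 6: 22 = 22
  cabin 7: 20 = 20
This matches the lower bound, so 7 is optimal.

7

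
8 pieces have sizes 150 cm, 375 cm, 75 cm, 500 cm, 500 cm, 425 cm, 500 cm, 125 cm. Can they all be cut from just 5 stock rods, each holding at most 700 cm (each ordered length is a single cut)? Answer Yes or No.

A valid assignment using 5 stock rods:
  stock rod 1: 500 + 150 = 650
  stock rod 2: 500 + 125 + 75 = 700
  stock rod 3: 500 = 500
  stock rod 4: 425 = 425
  stock rod 5: 375 = 375
Every load is within 700 cm, so 5 stock rods suffice.

Yes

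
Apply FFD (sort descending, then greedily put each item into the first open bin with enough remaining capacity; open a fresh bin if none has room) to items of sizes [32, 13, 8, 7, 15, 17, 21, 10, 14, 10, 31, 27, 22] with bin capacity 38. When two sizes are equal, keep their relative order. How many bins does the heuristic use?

Sorted descending: 32, 31, 27, 22, 21, 17, 15, 14, 13, 10, 10, 8, 7.
  32 → bin 1 (new)  [load 32/38]
  31 → bin 2 (new)  [load 31/38]
  27 → bin 3 (new)  [load 27/38]
  22 → bin 4 (new)  [load 22/38]
  21 → bin 5 (new)  [load 21/38]
  17 → bin 5  [load 38/38]
  15 → bin 4  [load 37/38]
  14 → bin 6 (new)  [load 14/38]
  13 → bin 6  [load 27/38]
  10 → bin 3  [load 37/38]
  10 → bin 6  [load 37/38]
  8 → bin 7 (new)  [load 8/38]
  7 → bin 2  [load 38/38]
7 bins opened.

7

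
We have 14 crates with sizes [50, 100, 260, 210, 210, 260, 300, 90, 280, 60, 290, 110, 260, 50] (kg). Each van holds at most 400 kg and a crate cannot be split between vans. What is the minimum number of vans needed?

Total = 300 + 290 + 280 + 260 + 260 + 260 + 210 + 210 + 110 + 100 + 90 + 60 + 50 + 50 = 2530 kg.
Lower bound: ⌈2530/400⌉ = 7 vans.
Also, 8 crates each exceed 200 kg, and no two of those can share a van, so at least 8 vans are needed.
A packing using 8 vans:
  van 1: 300 + 100 = 400
  van 2: 290 + 110 = 400
  van 3: 280 + 90 = 370
  van 4: 260 + 60 + 50 = 370
  van 5: 260 + 50 = 310
  van 6: 260 = 260
  van 7: 210 = 210
  van 8: 210 = 210
This matches the lower bound, so 8 is optimal.

8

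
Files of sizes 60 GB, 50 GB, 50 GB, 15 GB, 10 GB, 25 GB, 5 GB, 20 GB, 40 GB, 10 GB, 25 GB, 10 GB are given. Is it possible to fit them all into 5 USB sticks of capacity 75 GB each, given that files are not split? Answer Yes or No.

A valid assignment using 5 USB sticks:
  USB stick 1: 60 + 15 = 75
  USB stick 2: 50 + 25 = 75
  USB stick 3: 50 + 25 = 75
  USB stick 4: 40 + 20 + 10 + 5 = 75
  USB stick 5: 10 + 10 = 20
Every load is within 75 GB, so 5 USB sticks suffice.

Yes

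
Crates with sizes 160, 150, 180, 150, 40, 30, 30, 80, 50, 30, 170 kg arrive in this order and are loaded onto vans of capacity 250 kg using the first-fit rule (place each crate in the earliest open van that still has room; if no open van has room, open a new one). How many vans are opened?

  160 → van 1 (new)  [load 160/250]
  150 → van 2 (new)  [load 150/250]
  180 → van 3 (new)  [load 180/250]
  150 → van 4 (new)  [load 150/250]
  40 → van 1  [load 200/250]
  30 → van 1  [load 230/250]
  30 → van 2  [load 180/250]
  80 → van 4  [load 230/250]
  50 → van 2  [load 230/250]
  30 → van 3  [load 210/250]
  170 → van 5 (new)  [load 170/250]
5 vans opened.

5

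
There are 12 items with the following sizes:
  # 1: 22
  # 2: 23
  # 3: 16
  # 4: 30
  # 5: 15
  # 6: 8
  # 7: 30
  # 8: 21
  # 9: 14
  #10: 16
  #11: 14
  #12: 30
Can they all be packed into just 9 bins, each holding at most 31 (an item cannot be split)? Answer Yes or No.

A valid assignment using 9 bins:
  bin 1: 30 = 30
  bin 2: 30 = 30
  bin 3: 30 = 30
  bin 4: 23 + 8 = 31
  bin 5: 22 = 22
  bin 6: 21 = 21
  bin 7: 16 + 15 = 31
  bin 8: 16 + 14 = 30
  bin 9: 14 = 14
Every load is within 31, so 9 bins suffice.

Yes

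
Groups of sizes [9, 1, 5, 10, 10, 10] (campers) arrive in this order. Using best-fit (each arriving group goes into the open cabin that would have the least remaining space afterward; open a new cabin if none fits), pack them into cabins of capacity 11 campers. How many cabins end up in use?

  9 → cabin 1 (new)  [load 9/11]
  1 → cabin 1  [load 10/11]
  5 → cabin 2 (new)  [load 5/11]
  10 → cabin 3 (new)  [load 10/11]
  10 → cabin 4 (new)  [load 10/11]
  10 → cabin 5 (new)  [load 10/11]
5 cabins opened.

5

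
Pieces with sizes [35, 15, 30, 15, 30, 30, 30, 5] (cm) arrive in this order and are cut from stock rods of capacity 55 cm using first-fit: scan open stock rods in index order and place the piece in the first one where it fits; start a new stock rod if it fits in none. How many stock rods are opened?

5

  35 → stock rod 1 (new)  [load 35/55]
  15 → stock rod 1  [load 50/55]
  30 → stock rod 2 (new)  [load 30/55]
  15 → stock rod 2  [load 45/55]
  30 → stock rod 3 (new)  [load 30/55]
  30 → stock rod 4 (new)  [load 30/55]
  30 → stock rod 5 (new)  [load 30/55]
  5 → stock rod 1  [load 55/55]
5 stock rods opened.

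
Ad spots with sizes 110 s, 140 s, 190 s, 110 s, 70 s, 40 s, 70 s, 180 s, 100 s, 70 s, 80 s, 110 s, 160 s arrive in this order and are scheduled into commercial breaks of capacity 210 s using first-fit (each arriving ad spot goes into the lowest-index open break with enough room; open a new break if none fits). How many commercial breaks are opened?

  110 → break 1 (new)  [load 110/210]
  140 → break 2 (new)  [load 140/210]
  190 → break 3 (new)  [load 190/210]
  110 → break 4 (new)  [load 110/210]
  70 → break 1  [load 180/210]
  40 → break 2  [load 180/210]
  70 → break 4  [load 180/210]
  180 → break 5 (new)  [load 180/210]
  100 → break 6 (new)  [load 100/210]
  70 → break 6  [load 170/210]
  80 → break 7 (new)  [load 80/210]
  110 → break 7  [load 190/210]
  160 → break 8 (new)  [load 160/210]
8 commercial breaks opened.

8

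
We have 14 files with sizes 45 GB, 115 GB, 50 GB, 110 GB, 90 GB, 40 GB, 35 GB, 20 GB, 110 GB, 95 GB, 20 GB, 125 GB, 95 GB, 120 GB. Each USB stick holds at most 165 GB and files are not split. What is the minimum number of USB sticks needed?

8

Total = 125 + 120 + 115 + 110 + 110 + 95 + 95 + 90 + 50 + 45 + 40 + 35 + 20 + 20 = 1070 GB.
Lower bound: ⌈1070/165⌉ = 7 USB sticks.
Also, 8 files each exceed 165/2 GB, and no two of those can share a USB stick, so at least 8 USB sticks are needed.
A packing using 8 USB sticks:
  USB stick 1: 125 + 40 = 165
  USB stick 2: 120 + 45 = 165
  USB stick 3: 115 + 50 = 165
  USB stick 4: 110 + 35 + 20 = 165
  USB stick 5: 110 + 20 = 130
  USB stick 6: 95 = 95
  USB stick 7: 95 = 95
  USB stick 8: 90 = 90
This matches the lower bound, so 8 is optimal.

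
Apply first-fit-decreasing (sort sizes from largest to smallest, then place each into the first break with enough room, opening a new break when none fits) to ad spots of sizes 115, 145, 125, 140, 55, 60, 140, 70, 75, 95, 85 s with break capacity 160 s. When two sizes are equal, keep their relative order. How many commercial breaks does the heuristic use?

8

Sorted descending: 145, 140, 140, 125, 115, 95, 85, 75, 70, 60, 55.
  145 → break 1 (new)  [load 145/160]
  140 → break 2 (new)  [load 140/160]
  140 → break 3 (new)  [load 140/160]
  125 → break 4 (new)  [load 125/160]
  115 → break 5 (new)  [load 115/160]
  95 → break 6 (new)  [load 95/160]
  85 → break 7 (new)  [load 85/160]
  75 → break 7  [load 160/160]
  70 → break 8 (new)  [load 70/160]
  60 → break 6  [load 155/160]
  55 → break 8  [load 125/160]
8 commercial breaks opened.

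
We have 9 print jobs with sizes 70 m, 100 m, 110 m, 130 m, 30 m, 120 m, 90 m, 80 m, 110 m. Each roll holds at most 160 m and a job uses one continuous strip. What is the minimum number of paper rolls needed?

7

Total = 130 + 120 + 110 + 110 + 100 + 90 + 80 + 70 + 30 = 840 m.
Lower bound: ⌈840/160⌉ = 6 paper rolls.
A packing using 7 paper rolls:
  roll 1: 130 + 30 = 160
  roll 2: 120 = 120
  roll 3: 110 = 110
  roll 4: 110 = 110
  roll 5: 100 = 100
  roll 6: 90 + 70 = 160
  roll 7: 80 = 80
No arrangement into 6 paper rolls stays within capacity, so 7 is optimal.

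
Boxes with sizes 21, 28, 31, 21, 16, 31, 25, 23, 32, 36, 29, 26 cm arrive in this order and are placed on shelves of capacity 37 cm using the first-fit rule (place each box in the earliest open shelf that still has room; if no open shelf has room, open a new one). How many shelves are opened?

  21 → shelf 1 (new)  [load 21/37]
  28 → shelf 2 (new)  [load 28/37]
  31 → shelf 3 (new)  [load 31/37]
  21 → shelf 4 (new)  [load 21/37]
  16 → shelf 1  [load 37/37]
  31 → shelf 5 (new)  [load 31/37]
  25 → shelf 6 (new)  [load 25/37]
  23 → shelf 7 (new)  [load 23/37]
  32 → shelf 8 (new)  [load 32/37]
  36 → shelf 9 (new)  [load 36/37]
  29 → shelf 10 (new)  [load 29/37]
  26 → shelf 11 (new)  [load 26/37]
11 shelves opened.

11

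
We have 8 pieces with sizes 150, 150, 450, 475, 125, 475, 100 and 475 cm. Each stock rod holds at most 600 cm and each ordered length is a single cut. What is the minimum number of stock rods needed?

5

Total = 475 + 475 + 475 + 450 + 150 + 150 + 125 + 100 = 2400 cm.
Lower bound: ⌈2400/600⌉ = 4 stock rods.
A packing using 5 stock rods:
  stock rod 1: 475 + 125 = 600
  stock rod 2: 475 + 100 = 575
  stock rod 3: 475 = 475
  stock rod 4: 450 + 150 = 600
  stock rod 5: 150 = 150
No arrangement into 4 stock rods stays within capacity, so 5 is optimal.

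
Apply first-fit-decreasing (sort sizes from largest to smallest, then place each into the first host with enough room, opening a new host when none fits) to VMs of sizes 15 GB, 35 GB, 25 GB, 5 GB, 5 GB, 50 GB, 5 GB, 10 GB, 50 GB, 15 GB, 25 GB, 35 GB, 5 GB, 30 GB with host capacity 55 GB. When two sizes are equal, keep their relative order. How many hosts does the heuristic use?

6

Sorted descending: 50, 50, 35, 35, 30, 25, 25, 15, 15, 10, 5, 5, 5, 5.
  50 → host 1 (new)  [load 50/55]
  50 → host 2 (new)  [load 50/55]
  35 → host 3 (new)  [load 35/55]
  35 → host 4 (new)  [load 35/55]
  30 → host 5 (new)  [load 30/55]
  25 → host 5  [load 55/55]
  25 → host 6 (new)  [load 25/55]
  15 → host 3  [load 50/55]
  15 → host 4  [load 50/55]
  10 → host 6  [load 35/55]
  5 → host 1  [load 55/55]
  5 → host 2  [load 55/55]
  5 → host 3  [load 55/55]
  5 → host 4  [load 55/55]
6 hosts opened.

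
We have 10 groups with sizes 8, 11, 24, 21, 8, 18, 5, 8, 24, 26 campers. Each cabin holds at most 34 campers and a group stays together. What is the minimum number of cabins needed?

5

Total = 26 + 24 + 24 + 21 + 18 + 11 + 8 + 8 + 8 + 5 = 153 campers.
Lower bound: ⌈153/34⌉ = 5 cabins.
A packing using 5 cabins:
  cabin 1: 26 + 8 = 34
  cabin 2: 24 + 8 = 32
  cabin 3: 24 + 8 = 32
  cabin 4: 21 + 11 = 32
  cabin 5: 18 + 5 = 23
This matches the lower bound, so 5 is optimal.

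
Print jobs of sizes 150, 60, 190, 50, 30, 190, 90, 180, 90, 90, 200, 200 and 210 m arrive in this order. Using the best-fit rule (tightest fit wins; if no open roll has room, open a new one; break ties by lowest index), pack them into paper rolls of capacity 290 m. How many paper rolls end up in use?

7

  150 → roll 1 (new)  [load 150/290]
  60 → roll 1  [load 210/290]
  190 → roll 2 (new)  [load 190/290]
  50 → roll 1  [load 260/290]
  30 → roll 1  [load 290/290]
  190 → roll 3 (new)  [load 190/290]
  90 → roll 2  [load 280/290]
  180 → roll 4 (new)  [load 180/290]
  90 → roll 3  [load 280/290]
  90 → roll 4  [load 270/290]
  200 → roll 5 (new)  [load 200/290]
  200 → roll 6 (new)  [load 200/290]
  210 → roll 7 (new)  [load 210/290]
7 paper rolls opened.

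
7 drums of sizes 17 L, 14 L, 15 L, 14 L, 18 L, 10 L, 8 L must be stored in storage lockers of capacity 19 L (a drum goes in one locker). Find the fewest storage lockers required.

Total = 18 + 17 + 15 + 14 + 14 + 10 + 8 = 96 L.
Lower bound: ⌈96/19⌉ = 6 storage lockers.
A packing using 6 storage lockers:
  locker 1: 18 = 18
  locker 2: 17 = 17
  locker 3: 15 = 15
  locker 4: 14 = 14
  locker 5: 14 = 14
  locker 6: 10 + 8 = 18
This matches the lower bound, so 6 is optimal.

6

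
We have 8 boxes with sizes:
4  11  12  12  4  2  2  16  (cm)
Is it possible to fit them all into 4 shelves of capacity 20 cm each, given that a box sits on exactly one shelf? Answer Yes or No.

A valid assignment using 4 shelves:
  shelf 1: 16 + 4 = 20
  shelf 2: 12 + 4 + 2 + 2 = 20
  shelf 3: 12 = 12
  shelf 4: 11 = 11
Every load is within 20 cm, so 4 shelves suffice.

Yes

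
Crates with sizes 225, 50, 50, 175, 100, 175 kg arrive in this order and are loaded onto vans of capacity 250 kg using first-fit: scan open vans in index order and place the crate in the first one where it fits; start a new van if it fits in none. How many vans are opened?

  225 → van 1 (new)  [load 225/250]
  50 → van 2 (new)  [load 50/250]
  50 → van 2  [load 100/250]
  175 → van 3 (new)  [load 175/250]
  100 → van 2  [load 200/250]
  175 → van 4 (new)  [load 175/250]
4 vans opened.

4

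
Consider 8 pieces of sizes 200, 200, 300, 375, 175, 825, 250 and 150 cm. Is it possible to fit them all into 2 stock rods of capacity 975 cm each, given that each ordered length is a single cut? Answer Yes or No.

Total = 2475 cm; ⌈2475/975⌉ = 3.
At least 3 stock rods are required, but only 2 are allowed.

No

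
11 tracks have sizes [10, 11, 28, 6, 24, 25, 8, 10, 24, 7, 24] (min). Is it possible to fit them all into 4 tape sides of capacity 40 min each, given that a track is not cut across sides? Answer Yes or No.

Total = 177 min; ⌈177/40⌉ = 5.
At least 5 tape sides are required, but only 4 are allowed.

No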